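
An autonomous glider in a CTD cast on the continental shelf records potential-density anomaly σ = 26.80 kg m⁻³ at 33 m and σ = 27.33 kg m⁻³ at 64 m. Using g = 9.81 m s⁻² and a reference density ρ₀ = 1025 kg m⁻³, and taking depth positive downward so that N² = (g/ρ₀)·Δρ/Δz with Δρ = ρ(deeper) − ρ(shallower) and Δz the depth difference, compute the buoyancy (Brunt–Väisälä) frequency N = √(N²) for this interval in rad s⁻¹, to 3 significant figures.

Δρ = 1027.33 − 1026.80 = 0.53 kg m⁻³ over Δz = 64 − 33 = 31 m.
N² = (9.81/1025) × (0.53/31) = 1.6363 × 10⁻⁴ s⁻².
N = √(1.6363 × 10⁻⁴) = 0.012792 rad s⁻¹ ≈ 0.0128 rad s⁻¹.

0.0128 rad s⁻¹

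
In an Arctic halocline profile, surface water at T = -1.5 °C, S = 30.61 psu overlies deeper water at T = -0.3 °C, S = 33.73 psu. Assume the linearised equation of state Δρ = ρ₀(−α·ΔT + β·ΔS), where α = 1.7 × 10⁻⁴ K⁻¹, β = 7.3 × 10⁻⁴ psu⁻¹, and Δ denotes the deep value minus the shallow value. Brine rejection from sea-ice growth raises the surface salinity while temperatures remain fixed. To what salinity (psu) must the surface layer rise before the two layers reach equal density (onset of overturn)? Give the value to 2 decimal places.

Neutral buoyancy requires −α(T_deep − T_surf) + β(S_deep − S_surf′) = 0.
S_surf′ = S_deep − (α/β)·ΔT = 33.73 − (1.7 × 10⁻⁴/7.3 × 10⁻⁴)·(+1.2) = 33.4505 psu.
Increase required: 33.4505 − 30.61 = 2.8405 psu.

33.45 psu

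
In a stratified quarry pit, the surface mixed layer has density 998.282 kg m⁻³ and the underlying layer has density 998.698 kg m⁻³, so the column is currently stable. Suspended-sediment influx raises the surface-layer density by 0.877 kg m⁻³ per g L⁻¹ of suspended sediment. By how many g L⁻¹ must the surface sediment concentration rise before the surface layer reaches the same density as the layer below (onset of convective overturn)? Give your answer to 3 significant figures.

0.474 g L⁻¹

Density deficit of the surface layer: 998.698 − 998.282 = 0.416 kg m⁻³.
Required change = 0.416 / 0.877 = 0.474 g L⁻¹.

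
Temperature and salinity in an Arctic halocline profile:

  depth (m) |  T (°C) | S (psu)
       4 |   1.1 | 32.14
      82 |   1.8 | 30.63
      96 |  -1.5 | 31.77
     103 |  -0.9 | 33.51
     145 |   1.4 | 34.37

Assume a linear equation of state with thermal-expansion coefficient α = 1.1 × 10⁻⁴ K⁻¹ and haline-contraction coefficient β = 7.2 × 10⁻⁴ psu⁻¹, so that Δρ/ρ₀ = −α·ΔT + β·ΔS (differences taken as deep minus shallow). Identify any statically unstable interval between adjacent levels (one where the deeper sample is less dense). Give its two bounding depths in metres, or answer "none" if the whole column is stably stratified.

4–82 m

Evaluate Δρ/ρ₀ = −αΔT + βΔS across each adjacent pair:
  4–82 m: −αΔT+βΔS = −(1.1 × 10⁻⁴)(+0.7)+(7.2 × 10⁻⁴)(-1.51) = -1.2 × 10⁻³ → UNSTABLE
  82–96 m: −αΔT+βΔS = −(1.1 × 10⁻⁴)(-3.3)+(7.2 × 10⁻⁴)(+1.14) = 1.2 × 10⁻³ → stable
  96–103 m: −αΔT+βΔS = −(1.1 × 10⁻⁴)(+0.6)+(7.2 × 10⁻⁴)(+1.74) = 1.2 × 10⁻³ → stable
  103–145 m: −αΔT+βΔS = −(1.1 × 10⁻⁴)(+2.3)+(7.2 × 10⁻⁴)(+0.86) = 3.7 × 10⁻⁴ → stable
The 4–82 m interval has Δρ < 0: lighter water underlies denser water.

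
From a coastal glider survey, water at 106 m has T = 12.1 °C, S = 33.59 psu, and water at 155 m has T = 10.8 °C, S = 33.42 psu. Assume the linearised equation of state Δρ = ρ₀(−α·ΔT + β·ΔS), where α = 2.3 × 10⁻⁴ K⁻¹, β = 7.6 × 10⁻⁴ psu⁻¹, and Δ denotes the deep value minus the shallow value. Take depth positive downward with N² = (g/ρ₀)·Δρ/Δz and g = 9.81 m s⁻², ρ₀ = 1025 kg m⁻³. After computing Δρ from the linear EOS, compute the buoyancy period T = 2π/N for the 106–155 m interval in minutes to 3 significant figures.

ΔT = -1.3 K, ΔS = -0.17 psu (deep − shallow).
Δρ/ρ₀ = −αΔT + βΔS = 2.99 × 10⁻⁴ − 1.292 × 10⁻⁴ = 1.698 × 10⁻⁴, so Δρ ≈ 0.1740 kg m⁻³.
N² = (g/ρ₀)·Δρ/Δz = g·(Δρ/ρ₀)/Δz = 9.81 × 1.698 × 10⁻⁴ / 49 = 3.3995 × 10⁻⁵ s⁻².
N = √(3.3995 × 10⁻⁵) = 5.8305 × 10⁻³ rad s⁻¹ → T = 2π/N = 1.0776 × 10³ s = 17.960 min ≈ 18.0 min.

18.0 min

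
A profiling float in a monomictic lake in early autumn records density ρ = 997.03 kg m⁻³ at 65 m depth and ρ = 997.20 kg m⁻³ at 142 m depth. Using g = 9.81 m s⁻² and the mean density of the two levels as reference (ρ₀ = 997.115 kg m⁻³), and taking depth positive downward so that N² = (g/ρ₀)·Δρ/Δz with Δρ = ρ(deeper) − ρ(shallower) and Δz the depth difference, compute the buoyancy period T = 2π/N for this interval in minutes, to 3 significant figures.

22.5 min

Δρ = 997.20 − 997.03 = 0.17 kg m⁻³ over Δz = 142 − 65 = 77 m.
N² = (9.81/997.115) × (0.17/77) = 2.1721 × 10⁻⁵ s⁻².
N = √(2.1721 × 10⁻⁵) = 4.6606 × 10⁻³ rad s⁻¹, so T = 2π/N = 1.3481 × 10³ s = 22.468 min ≈ 22.5 min.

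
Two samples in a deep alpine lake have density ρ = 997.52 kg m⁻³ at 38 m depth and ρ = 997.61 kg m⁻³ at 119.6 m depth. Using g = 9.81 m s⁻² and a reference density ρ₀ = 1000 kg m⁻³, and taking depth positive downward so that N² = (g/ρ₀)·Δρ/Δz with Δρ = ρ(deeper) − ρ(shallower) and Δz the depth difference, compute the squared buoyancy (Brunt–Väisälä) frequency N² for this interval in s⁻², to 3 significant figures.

1.08 × 10⁻⁵ s⁻²

Δρ = 997.61 − 997.52 = 0.09 kg m⁻³ over Δz = 119.6 − 38 = 81.6 m.
N² = (9.81/1000) × (0.09/81.6) = 1.0820 × 10⁻⁵ s⁻² ≈ 1.08 × 10⁻⁵ s⁻².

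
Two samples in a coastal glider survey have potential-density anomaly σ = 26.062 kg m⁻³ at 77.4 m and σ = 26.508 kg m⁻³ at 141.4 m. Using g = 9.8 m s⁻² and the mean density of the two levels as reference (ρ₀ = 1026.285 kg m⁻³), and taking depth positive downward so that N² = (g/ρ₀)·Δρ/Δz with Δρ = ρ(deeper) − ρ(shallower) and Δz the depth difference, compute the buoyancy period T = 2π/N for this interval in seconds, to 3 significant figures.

Δρ = 1026.508 − 1026.062 = 0.446 kg m⁻³ over Δz = 141.4 − 77.4 = 64 m.
N² = (9.8/1026.285) × (0.446/64) = 6.6545 × 10⁻⁵ s⁻².
N = √(6.6545 × 10⁻⁵) = 8.1575 × 10⁻³ rad s⁻¹, so T = 2π/N = 770.23 s ≈ 770 s.

770 s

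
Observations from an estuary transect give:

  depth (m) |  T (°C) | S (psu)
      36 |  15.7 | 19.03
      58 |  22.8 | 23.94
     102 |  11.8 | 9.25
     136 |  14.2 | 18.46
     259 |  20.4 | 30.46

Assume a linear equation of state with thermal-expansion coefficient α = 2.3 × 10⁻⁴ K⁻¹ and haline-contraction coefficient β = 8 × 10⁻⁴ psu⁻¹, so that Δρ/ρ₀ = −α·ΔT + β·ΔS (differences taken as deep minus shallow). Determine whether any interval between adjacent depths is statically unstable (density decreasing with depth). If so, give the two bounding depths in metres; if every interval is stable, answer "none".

Evaluate Δρ/ρ₀ = −αΔT + βΔS across each adjacent pair:
  36–58 m: −αΔT+βΔS = −(2.3 × 10⁻⁴)(+7.1)+(8 × 10⁻⁴)(+4.91) = 2.3 × 10⁻³ → stable
  58–102 m: −αΔT+βΔS = −(2.3 × 10⁻⁴)(-11.0)+(8 × 10⁻⁴)(-14.69) = -9.2 × 10⁻³ → UNSTABLE
  102–136 m: −αΔT+βΔS = −(2.3 × 10⁻⁴)(+2.4)+(8 × 10⁻⁴)(+9.21) = 6.8 × 10⁻³ → stable
  136–259 m: −αΔT+βΔS = −(2.3 × 10⁻⁴)(+6.2)+(8 × 10⁻⁴)(+12.00) = 8.2 × 10⁻³ → stable
The 58–102 m interval has Δρ < 0: lighter water underlies denser water.

58–102 m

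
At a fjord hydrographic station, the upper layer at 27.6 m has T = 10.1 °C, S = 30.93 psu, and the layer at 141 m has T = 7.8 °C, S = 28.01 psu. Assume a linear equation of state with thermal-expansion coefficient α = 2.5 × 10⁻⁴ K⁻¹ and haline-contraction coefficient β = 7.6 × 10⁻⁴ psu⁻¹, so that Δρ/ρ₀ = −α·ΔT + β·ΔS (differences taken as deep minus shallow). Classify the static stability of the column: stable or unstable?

unstable

ΔT = 7.8 − 10.1 = -2.3 K and ΔS = 28.01 − 30.93 = -2.92 psu (deep − shallow).
−αΔT = 5.75 × 10⁻⁴; βΔS = -2.2192 × 10⁻³; sum Δρ/ρ₀ = -1.6442 × 10⁻³.
Δρ/ρ₀ < 0, so Δρ < 0: deeper water is lighter → statically unstable; the column would overturn.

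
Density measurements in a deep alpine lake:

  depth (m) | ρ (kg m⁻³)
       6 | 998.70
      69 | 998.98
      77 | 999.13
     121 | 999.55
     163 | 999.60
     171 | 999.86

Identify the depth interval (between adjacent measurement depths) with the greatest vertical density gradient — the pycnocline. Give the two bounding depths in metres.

163–171 m

Compute the density gradient over each adjacent pair:
  6–69 m: Δρ/Δz = 0.28/63 = 4.4 × 10⁻³ kg m⁻⁴
  69–77 m: Δρ/Δz = 0.15/8 = 0.019 kg m⁻⁴
  77–121 m: Δρ/Δz = 0.42/44 = 9.5 × 10⁻³ kg m⁻⁴
  121–163 m: Δρ/Δz = 0.05/42 = 1.2 × 10⁻³ kg m⁻⁴
  163–171 m: Δρ/Δz = 0.26/8 = 0.033 kg m⁻⁴
The largest gradient is in the 163–171 m interval — the pycnocline.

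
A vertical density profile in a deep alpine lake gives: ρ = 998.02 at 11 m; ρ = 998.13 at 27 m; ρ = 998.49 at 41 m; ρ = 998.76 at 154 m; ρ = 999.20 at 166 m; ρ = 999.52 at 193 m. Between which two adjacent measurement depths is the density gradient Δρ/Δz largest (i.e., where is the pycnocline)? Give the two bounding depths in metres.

Compute the density gradient over each adjacent pair:
  11–27 m: Δρ/Δz = 0.11/16 = 6.9 × 10⁻³ kg m⁻⁴
  27–41 m: Δρ/Δz = 0.36/14 = 0.026 kg m⁻⁴
  41–154 m: Δρ/Δz = 0.27/113 = 2.4 × 10⁻³ kg m⁻⁴
  154–166 m: Δρ/Δz = 0.44/12 = 0.037 kg m⁻⁴
  166–193 m: Δρ/Δz = 0.32/27 = 0.012 kg m⁻⁴
The largest gradient is in the 154–166 m interval — the pycnocline.

154–166 m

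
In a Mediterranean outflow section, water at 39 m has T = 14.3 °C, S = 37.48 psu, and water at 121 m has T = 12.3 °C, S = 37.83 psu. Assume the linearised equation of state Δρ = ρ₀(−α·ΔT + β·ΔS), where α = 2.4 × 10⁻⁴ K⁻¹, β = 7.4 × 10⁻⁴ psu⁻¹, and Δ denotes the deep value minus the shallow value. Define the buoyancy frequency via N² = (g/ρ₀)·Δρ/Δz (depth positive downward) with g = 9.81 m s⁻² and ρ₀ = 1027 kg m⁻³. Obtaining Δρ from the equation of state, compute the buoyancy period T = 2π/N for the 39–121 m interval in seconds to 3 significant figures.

ΔT = -2.0 K, ΔS = +0.35 psu (deep − shallow).
Δρ/ρ₀ = −αΔT + βΔS = 4.80 × 10⁻⁴ + 2.59 × 10⁻⁴ = 7.39 × 10⁻⁴, so Δρ ≈ 0.7590 kg m⁻³.
N² = (g/ρ₀)·Δρ/Δz = g·(Δρ/ρ₀)/Δz = 9.81 × 7.39 × 10⁻⁴ / 82 = 8.8410 × 10⁻⁵ s⁻².
N = √(8.8410 × 10⁻⁵) = 9.4027 × 10⁻³ rad s⁻¹ → T = 2π/N = 668.23 s ≈ 668 s.

668 s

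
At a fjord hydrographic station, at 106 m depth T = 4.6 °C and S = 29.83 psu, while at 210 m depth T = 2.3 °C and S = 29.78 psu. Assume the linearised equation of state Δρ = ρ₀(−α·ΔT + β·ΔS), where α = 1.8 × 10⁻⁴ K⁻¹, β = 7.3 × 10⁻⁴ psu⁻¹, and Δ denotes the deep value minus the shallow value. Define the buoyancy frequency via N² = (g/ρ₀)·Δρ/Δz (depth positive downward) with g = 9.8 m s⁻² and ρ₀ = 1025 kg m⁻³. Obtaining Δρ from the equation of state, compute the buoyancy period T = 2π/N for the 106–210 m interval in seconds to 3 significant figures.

1.05 × 10³ s

ΔT = -2.3 K, ΔS = -0.05 psu (deep − shallow).
Δρ/ρ₀ = −αΔT + βΔS = 4.14 × 10⁻⁴ − 3.65 × 10⁻⁵ = 3.775 × 10⁻⁴, so Δρ ≈ 0.3869 kg m⁻³.
N² = (g/ρ₀)·Δρ/Δz = g·(Δρ/ρ₀)/Δz = 9.8 × 3.775 × 10⁻⁴ / 104 = 3.5572 × 10⁻⁵ s⁻².
N = √(3.5572 × 10⁻⁵) = 5.9642 × 10⁻³ rad s⁻¹ → T = 2π/N = 1.0535 × 10³ s ≈ 1.05 × 10³ s.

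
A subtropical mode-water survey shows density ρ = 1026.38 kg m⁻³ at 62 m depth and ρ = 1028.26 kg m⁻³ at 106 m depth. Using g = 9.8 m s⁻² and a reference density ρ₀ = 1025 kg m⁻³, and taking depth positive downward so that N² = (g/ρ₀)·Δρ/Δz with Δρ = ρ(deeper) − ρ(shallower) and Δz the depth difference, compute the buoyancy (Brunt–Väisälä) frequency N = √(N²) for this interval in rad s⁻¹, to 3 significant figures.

0.0202 rad s⁻¹

Δρ = 1028.26 − 1026.38 = 1.88 kg m⁻³ over Δz = 106 − 62 = 44 m.
N² = (9.8/1025) × (1.88/44) = 4.0851 × 10⁻⁴ s⁻².
N = √(4.0851 × 10⁻⁴) = 0.020212 rad s⁻¹ ≈ 0.0202 rad s⁻¹.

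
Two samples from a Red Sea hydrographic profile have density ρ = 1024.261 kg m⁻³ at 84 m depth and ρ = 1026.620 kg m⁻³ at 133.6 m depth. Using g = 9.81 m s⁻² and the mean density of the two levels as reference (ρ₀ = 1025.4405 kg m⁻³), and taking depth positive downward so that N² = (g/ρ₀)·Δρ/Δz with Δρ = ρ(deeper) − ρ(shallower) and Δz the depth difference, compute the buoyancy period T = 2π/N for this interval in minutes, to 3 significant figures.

4.91 min

Δρ = 1026.620 − 1024.261 = 2.359 kg m⁻³ over Δz = 133.6 − 84 = 49.6 m.
N² = (9.81/1025.4405) × (2.359/49.6) = 4.5499 × 10⁻⁴ s⁻².
N = √(4.5499 × 10⁻⁴) = 0.021330 rad s⁻¹, so T = 2π/N = 294.57 s = 4.9095 min ≈ 4.91 min.
A positive N² confirms static stability across the interval.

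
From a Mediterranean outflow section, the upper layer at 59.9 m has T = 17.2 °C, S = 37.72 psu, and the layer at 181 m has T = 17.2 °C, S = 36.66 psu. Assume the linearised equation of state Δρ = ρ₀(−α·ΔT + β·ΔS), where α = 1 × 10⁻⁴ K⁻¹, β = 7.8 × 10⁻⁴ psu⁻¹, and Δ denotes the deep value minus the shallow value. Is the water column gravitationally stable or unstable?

ΔT = 17.2 − 17.2 = +0.0 K and ΔS = 36.66 − 37.72 = -1.06 psu (deep − shallow).
−αΔT = 0; βΔS = -8.268 × 10⁻⁴; sum Δρ/ρ₀ = -8.268 × 10⁻⁴.
Δρ/ρ₀ < 0, so Δρ < 0: deeper water is lighter → statically unstable; the column would overturn.

unstable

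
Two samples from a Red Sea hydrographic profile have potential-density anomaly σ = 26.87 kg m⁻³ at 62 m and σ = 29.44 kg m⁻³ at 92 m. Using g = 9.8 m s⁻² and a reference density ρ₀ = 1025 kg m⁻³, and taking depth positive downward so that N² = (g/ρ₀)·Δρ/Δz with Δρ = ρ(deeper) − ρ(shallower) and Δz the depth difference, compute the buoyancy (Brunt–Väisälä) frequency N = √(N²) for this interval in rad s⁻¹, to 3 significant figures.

0.0286 rad s⁻¹

Δρ = 1029.44 − 1026.87 = 2.57 kg m⁻³ over Δz = 92 − 62 = 30 m.
N² = (9.8/1025) × (2.57/30) = 8.1906 × 10⁻⁴ s⁻².
N = √(8.1906 × 10⁻⁴) = 0.028619 rad s⁻¹ ≈ 0.0286 rad s⁻¹.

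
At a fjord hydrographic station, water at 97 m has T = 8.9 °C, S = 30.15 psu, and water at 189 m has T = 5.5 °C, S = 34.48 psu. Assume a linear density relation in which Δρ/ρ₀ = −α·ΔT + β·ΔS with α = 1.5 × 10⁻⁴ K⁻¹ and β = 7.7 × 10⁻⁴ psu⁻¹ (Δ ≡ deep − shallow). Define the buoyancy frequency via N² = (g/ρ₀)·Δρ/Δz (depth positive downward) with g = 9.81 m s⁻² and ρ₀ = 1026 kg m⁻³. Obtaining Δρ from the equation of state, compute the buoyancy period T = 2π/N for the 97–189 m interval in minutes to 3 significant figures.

ΔT = -3.4 K, ΔS = +4.33 psu (deep − shallow).
Δρ/ρ₀ = −αΔT + βΔS = 5.10 × 10⁻⁴ + 3.3341 × 10⁻³ = 3.8441 × 10⁻³, so Δρ ≈ 3.944 kg m⁻³.
N² = (g/ρ₀)·Δρ/Δz = g·(Δρ/ρ₀)/Δz = 9.81 × 3.8441 × 10⁻³ / 92 = 4.0990 × 10⁻⁴ s⁻².
N = √(4.0990 × 10⁻⁴) = 0.020246 rad s⁻¹ → T = 2π/N = 310.34 s = 5.1723 min ≈ 5.17 min.

5.17 min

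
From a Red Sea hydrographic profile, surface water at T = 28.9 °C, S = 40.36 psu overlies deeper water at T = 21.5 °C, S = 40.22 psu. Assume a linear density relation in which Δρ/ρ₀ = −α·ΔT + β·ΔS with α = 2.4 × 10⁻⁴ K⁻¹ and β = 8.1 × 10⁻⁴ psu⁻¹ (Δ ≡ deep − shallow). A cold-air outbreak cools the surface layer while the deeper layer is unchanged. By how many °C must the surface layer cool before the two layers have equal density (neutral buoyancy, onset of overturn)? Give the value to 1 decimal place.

Neutral buoyancy requires Δρ = 0, i.e. −α(T_deep − T_surf′) + β(S_deep − S_surf) = 0.
T_surf′ = T_deep − (β/α)·ΔS = 21.5 − (8.1 × 10⁻⁴/2.4 × 10⁻⁴)·(-0.14) = 21.973 °C.
Cooling required: 28.9 − (21.973) = 6.927 °C.

6.9 °C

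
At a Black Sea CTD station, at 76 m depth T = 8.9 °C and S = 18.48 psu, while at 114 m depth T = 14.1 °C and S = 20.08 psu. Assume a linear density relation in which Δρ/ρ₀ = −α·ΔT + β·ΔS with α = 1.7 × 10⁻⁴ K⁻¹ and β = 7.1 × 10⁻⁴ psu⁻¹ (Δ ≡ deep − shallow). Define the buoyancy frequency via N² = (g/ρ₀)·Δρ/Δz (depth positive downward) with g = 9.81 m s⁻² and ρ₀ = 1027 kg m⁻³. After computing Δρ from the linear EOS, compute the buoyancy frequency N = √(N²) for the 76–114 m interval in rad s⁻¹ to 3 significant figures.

8.07 × 10⁻³ rad s⁻¹

ΔT = +5.2 K, ΔS = +1.60 psu (deep − shallow).
Δρ/ρ₀ = −αΔT + βΔS = -8.84 × 10⁻⁴ + 1.136 × 10⁻³ = 2.52 × 10⁻⁴, so Δρ ≈ 0.2588 kg m⁻³.
N² = (g/ρ₀)·Δρ/Δz = g·(Δρ/ρ₀)/Δz = 9.81 × 2.52 × 10⁻⁴ / 38 = 6.5056 × 10⁻⁵ s⁻².
N = √(6.5056 × 10⁻⁵) = 8.0657 × 10⁻³ rad s⁻¹ ≈ 8.07 × 10⁻³ rad s⁻¹.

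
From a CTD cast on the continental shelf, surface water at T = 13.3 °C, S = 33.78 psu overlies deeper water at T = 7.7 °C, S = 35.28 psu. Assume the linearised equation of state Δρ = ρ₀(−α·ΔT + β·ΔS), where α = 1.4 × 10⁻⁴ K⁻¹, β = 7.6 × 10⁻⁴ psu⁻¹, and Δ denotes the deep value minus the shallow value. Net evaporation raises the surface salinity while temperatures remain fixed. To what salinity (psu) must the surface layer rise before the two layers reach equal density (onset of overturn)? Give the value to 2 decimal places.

Neutral buoyancy requires −α(T_deep − T_surf) + β(S_deep − S_surf′) = 0.
S_surf′ = S_deep − (α/β)·ΔT = 35.28 − (1.4 × 10⁻⁴/7.6 × 10⁻⁴)·(-5.6) = 36.3116 psu.
Increase required: 36.3116 − 33.78 = 2.5316 psu.

36.31 psu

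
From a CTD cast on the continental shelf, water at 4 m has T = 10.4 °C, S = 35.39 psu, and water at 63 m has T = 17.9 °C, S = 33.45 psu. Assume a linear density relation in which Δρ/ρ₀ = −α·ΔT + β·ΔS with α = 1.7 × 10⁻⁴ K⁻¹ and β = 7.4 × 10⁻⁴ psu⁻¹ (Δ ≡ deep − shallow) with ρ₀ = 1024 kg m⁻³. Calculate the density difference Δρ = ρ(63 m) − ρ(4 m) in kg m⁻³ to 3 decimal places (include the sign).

-2.776 kg m⁻³

ΔT = +7.5 K, ΔS = -1.94 psu (deep − shallow).
Δρ/ρ₀ = −(1.7 × 10⁻⁴)(+7.5) + (7.4 × 10⁻⁴)(-1.94) = -2.7106 × 10⁻³.
Δρ = 1024 × (-2.7106 × 10⁻³) = -2.776 kg m⁻³.
Negative Δρ: lighter below, statically unstable.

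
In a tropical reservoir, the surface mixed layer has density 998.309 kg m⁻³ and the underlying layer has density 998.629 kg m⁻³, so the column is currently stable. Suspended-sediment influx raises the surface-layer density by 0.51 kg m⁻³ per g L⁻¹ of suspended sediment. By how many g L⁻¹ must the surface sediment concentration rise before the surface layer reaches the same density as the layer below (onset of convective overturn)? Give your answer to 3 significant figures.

Density deficit of the surface layer: 998.629 − 998.309 = 0.32 kg m⁻³.
Required change = 0.32 / 0.51 = 0.627 g L⁻¹.

0.627 g L⁻¹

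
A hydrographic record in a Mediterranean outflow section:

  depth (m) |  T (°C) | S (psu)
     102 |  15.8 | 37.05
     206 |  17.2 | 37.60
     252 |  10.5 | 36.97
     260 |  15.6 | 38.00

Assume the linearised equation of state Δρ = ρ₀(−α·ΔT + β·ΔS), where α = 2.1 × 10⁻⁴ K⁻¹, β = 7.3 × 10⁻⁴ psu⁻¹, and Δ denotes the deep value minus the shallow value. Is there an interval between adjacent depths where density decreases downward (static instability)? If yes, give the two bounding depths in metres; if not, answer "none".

252–260 m

Evaluate Δρ/ρ₀ = −αΔT + βΔS across each adjacent pair:
  102–206 m: −αΔT+βΔS = −(2.1 × 10⁻⁴)(+1.4)+(7.3 × 10⁻⁴)(+0.55) = 1.1 × 10⁻⁴ → stable
  206–252 m: −αΔT+βΔS = −(2.1 × 10⁻⁴)(-6.7)+(7.3 × 10⁻⁴)(-0.63) = 9.5 × 10⁻⁴ → stable
  252–260 m: −αΔT+βΔS = −(2.1 × 10⁻⁴)(+5.1)+(7.3 × 10⁻⁴)(+1.03) = -3.2 × 10⁻⁴ → UNSTABLE
The 252–260 m interval has Δρ < 0: lighter water underlies denser water.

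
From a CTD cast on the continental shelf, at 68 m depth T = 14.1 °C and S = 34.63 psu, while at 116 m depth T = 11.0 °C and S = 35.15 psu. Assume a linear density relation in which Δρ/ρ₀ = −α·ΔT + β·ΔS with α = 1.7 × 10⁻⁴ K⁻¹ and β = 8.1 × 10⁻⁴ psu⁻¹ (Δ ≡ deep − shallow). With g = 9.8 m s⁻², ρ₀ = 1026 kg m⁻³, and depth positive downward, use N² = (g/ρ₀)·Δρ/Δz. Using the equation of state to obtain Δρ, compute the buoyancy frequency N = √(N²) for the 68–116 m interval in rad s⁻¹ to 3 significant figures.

0.0139 rad s⁻¹

ΔT = -3.1 K, ΔS = +0.52 psu (deep − shallow).
Δρ/ρ₀ = −αΔT + βΔS = 5.27 × 10⁻⁴ + 4.212 × 10⁻⁴ = 9.482 × 10⁻⁴, so Δρ ≈ 0.9729 kg m⁻³.
N² = (g/ρ₀)·Δρ/Δz = g·(Δρ/ρ₀)/Δz = 9.8 × 9.482 × 10⁻⁴ / 48 = 1.9359 × 10⁻⁴ s⁻².
N = √(1.9359 × 10⁻⁴) = 0.013914 rad s⁻¹ ≈ 0.0139 rad s⁻¹.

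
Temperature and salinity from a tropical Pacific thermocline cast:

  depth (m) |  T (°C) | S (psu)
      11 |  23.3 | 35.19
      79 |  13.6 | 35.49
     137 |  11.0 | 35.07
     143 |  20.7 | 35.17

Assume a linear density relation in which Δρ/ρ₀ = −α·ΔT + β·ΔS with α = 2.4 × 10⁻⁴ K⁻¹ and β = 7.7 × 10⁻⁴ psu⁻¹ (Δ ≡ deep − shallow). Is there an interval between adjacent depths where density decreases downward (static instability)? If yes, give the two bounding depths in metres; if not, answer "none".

Evaluate Δρ/ρ₀ = −αΔT + βΔS across each adjacent pair:
  11–79 m: −αΔT+βΔS = −(2.4 × 10⁻⁴)(-9.7)+(7.7 × 10⁻⁴)(+0.30) = 2.6 × 10⁻³ → stable
  79–137 m: −αΔT+βΔS = −(2.4 × 10⁻⁴)(-2.6)+(7.7 × 10⁻⁴)(-0.42) = 3.0 × 10⁻⁴ → stable
  137–143 m: −αΔT+βΔS = −(2.4 × 10⁻⁴)(+9.7)+(7.7 × 10⁻⁴)(+0.10) = -2.3 × 10⁻³ → UNSTABLE
The 137–143 m interval has Δρ < 0: lighter water underlies denser water.

137–143 m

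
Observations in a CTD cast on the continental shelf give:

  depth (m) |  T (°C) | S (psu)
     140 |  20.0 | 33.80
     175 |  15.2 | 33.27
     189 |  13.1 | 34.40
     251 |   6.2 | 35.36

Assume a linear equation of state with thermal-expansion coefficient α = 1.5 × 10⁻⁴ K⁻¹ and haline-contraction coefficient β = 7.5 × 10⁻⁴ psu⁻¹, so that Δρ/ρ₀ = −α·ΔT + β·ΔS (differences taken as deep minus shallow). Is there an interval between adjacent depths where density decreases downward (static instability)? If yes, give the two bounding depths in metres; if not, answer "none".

Evaluate Δρ/ρ₀ = −αΔT + βΔS across each adjacent pair:
  140–175 m: −αΔT+βΔS = −(1.5 × 10⁻⁴)(-4.8)+(7.5 × 10⁻⁴)(-0.53) = 3.2 × 10⁻⁴ → stable
  175–189 m: −αΔT+βΔS = −(1.5 × 10⁻⁴)(-2.1)+(7.5 × 10⁻⁴)(+1.13) = 1.2 × 10⁻³ → stable
  189–251 m: −αΔT+βΔS = −(1.5 × 10⁻⁴)(-6.9)+(7.5 × 10⁻⁴)(+0.96) = 1.8 × 10⁻³ → stable
Every interval has Δρ > 0: the column is stably stratified throughout.

none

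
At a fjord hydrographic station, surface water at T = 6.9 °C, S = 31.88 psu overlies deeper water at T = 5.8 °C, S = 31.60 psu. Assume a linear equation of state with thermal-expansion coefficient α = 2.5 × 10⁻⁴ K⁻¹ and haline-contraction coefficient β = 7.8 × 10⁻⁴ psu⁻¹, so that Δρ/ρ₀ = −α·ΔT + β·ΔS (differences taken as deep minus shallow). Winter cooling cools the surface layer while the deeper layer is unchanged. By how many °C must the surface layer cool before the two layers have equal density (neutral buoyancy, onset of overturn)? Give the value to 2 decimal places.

Neutral buoyancy requires Δρ = 0, i.e. −α(T_deep − T_surf′) + β(S_deep − S_surf) = 0.
T_surf′ = T_deep − (β/α)·ΔS = 5.8 − (7.8 × 10⁻⁴/2.5 × 10⁻⁴)·(-0.28) = 6.6736 °C.
Cooling required: 6.9 − (6.6736) = 0.2264 °C.

0.23 °C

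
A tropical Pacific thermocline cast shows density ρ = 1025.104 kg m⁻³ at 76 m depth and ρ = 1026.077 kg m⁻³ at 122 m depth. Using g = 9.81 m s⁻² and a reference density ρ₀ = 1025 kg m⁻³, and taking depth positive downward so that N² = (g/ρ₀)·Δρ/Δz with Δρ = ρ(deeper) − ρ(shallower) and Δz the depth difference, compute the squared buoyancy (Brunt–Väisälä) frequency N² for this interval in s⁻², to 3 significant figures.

2.02 × 10⁻⁴ s⁻²

Δρ = 1026.077 − 1025.104 = 0.973 kg m⁻³ over Δz = 122 − 76 = 46 m.
N² = (9.81/1025) × (0.973/46) = 2.0244 × 10⁻⁴ s⁻² ≈ 2.02 × 10⁻⁴ s⁻².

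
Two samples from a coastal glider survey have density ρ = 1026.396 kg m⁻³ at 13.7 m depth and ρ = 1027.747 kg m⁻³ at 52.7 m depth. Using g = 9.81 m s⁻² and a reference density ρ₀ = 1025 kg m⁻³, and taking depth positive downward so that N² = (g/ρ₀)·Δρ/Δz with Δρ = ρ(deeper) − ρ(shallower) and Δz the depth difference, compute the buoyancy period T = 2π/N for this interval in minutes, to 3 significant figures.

Δρ = 1027.747 − 1026.396 = 1.351 kg m⁻³ over Δz = 52.7 − 13.7 = 39 m.
N² = (9.81/1025) × (1.351/39) = 3.3154 × 10⁻⁴ s⁻².
N = √(3.3154 × 10⁻⁴) = 0.018208 rad s⁻¹, so T = 2π/N = 345.08 s = 5.7513 min ≈ 5.75 min.

5.75 min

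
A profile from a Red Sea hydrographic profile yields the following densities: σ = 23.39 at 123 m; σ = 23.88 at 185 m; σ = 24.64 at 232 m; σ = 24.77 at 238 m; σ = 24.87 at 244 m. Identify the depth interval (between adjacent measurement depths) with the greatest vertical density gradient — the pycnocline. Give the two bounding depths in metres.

232–238 m

Compute the density gradient over each adjacent pair:
  123–185 m: Δρ/Δz = 0.49/62 = 7.9 × 10⁻³ kg m⁻⁴
  185–232 m: Δρ/Δz = 0.76/47 = 0.016 kg m⁻⁴
  232–238 m: Δρ/Δz = 0.13/6 = 0.022 kg m⁻⁴
  238–244 m: Δρ/Δz = 0.10/6 = 0.017 kg m⁻⁴
The largest gradient is in the 232–238 m interval — the pycnocline.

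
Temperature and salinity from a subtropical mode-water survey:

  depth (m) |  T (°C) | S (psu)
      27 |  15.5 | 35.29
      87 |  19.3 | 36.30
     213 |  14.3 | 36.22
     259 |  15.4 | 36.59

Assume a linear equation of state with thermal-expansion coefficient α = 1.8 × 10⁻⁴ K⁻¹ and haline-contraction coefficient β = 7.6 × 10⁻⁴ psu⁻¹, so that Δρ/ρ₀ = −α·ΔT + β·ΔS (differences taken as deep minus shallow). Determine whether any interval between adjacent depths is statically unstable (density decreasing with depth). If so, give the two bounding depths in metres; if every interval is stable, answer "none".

none

Evaluate Δρ/ρ₀ = −αΔT + βΔS across each adjacent pair:
  27–87 m: −αΔT+βΔS = −(1.8 × 10⁻⁴)(+3.8)+(7.6 × 10⁻⁴)(+1.01) = 8.4 × 10⁻⁵ → stable
  87–213 m: −αΔT+βΔS = −(1.8 × 10⁻⁴)(-5.0)+(7.6 × 10⁻⁴)(-0.08) = 8.4 × 10⁻⁴ → stable
  213–259 m: −αΔT+βΔS = −(1.8 × 10⁻⁴)(+1.1)+(7.6 × 10⁻⁴)(+0.37) = 8.3 × 10⁻⁵ → stable
Every interval has Δρ > 0: the column is stably stratified throughout.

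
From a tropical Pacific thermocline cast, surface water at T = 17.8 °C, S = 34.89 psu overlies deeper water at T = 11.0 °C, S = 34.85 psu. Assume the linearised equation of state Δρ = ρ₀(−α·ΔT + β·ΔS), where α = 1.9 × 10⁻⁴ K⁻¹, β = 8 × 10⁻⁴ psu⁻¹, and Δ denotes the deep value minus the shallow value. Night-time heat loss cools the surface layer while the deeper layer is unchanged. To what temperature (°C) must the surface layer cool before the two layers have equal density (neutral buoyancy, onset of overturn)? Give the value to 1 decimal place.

Neutral buoyancy requires Δρ = 0, i.e. −α(T_deep − T_surf′) + β(S_deep − S_surf) = 0.
T_surf′ = T_deep − (β/α)·ΔS = 11.0 − (8 × 10⁻⁴/1.9 × 10⁻⁴)·(-0.04) = 11.168 °C.
Cooling required: 17.8 − (11.168) = 6.632 °C.

11.2 °C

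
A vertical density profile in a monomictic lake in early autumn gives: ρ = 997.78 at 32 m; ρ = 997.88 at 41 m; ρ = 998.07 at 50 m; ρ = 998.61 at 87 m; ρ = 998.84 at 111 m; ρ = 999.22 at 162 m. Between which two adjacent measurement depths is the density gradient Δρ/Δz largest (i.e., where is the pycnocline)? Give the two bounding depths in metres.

41–50 m

Compute the density gradient over each adjacent pair:
  32–41 m: Δρ/Δz = 0.10/9 = 0.011 kg m⁻⁴
  41–50 m: Δρ/Δz = 0.19/9 = 0.021 kg m⁻⁴
  50–87 m: Δρ/Δz = 0.54/37 = 0.015 kg m⁻⁴
  87–111 m: Δρ/Δz = 0.23/24 = 9.6 × 10⁻³ kg m⁻⁴
  111–162 m: Δρ/Δz = 0.38/51 = 7.5 × 10⁻³ kg m⁻⁴
The largest gradient is in the 41–50 m interval — the pycnocline.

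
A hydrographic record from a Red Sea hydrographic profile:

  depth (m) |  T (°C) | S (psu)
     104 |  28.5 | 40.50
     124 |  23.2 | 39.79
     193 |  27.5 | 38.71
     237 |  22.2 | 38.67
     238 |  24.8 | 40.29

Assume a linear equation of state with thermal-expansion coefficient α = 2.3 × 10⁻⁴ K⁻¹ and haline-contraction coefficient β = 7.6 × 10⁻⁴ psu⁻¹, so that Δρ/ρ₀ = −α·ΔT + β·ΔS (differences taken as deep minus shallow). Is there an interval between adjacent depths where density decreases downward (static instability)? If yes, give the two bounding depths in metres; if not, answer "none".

124–193 m

Evaluate Δρ/ρ₀ = −αΔT + βΔS across each adjacent pair:
  104–124 m: −αΔT+βΔS = −(2.3 × 10⁻⁴)(-5.3)+(7.6 × 10⁻⁴)(-0.71) = 6.8 × 10⁻⁴ → stable
  124–193 m: −αΔT+βΔS = −(2.3 × 10⁻⁴)(+4.3)+(7.6 × 10⁻⁴)(-1.08) = -1.8 × 10⁻³ → UNSTABLE
  193–237 m: −αΔT+βΔS = −(2.3 × 10⁻⁴)(-5.3)+(7.6 × 10⁻⁴)(-0.04) = 1.2 × 10⁻³ → stable
  237–238 m: −αΔT+βΔS = −(2.3 × 10⁻⁴)(+2.6)+(7.6 × 10⁻⁴)(+1.62) = 6.3 × 10⁻⁴ → stable
The 124–193 m interval has Δρ < 0: lighter water underlies denser water.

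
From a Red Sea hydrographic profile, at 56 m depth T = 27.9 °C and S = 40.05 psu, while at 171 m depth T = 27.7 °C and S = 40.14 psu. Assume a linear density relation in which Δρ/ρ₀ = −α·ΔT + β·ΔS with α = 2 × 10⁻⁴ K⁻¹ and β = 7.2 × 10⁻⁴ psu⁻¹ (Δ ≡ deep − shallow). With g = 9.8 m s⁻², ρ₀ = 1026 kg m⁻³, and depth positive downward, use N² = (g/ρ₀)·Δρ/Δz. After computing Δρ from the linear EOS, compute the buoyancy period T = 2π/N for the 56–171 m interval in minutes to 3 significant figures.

ΔT = -0.2 K, ΔS = +0.09 psu (deep − shallow).
Δρ/ρ₀ = −αΔT + βΔS = 4.00 × 10⁻⁵ + 6.48 × 10⁻⁵ = 1.048 × 10⁻⁴, so Δρ ≈ 0.1075 kg m⁻³.
N² = (g/ρ₀)·Δρ/Δz = g·(Δρ/ρ₀)/Δz = 9.8 × 1.048 × 10⁻⁴ / 115 = 8.9308 × 10⁻⁶ s⁻².
N = √(8.9308 × 10⁻⁶) = 2.9884 × 10⁻³ rad s⁻¹ → T = 2π/N = 2.1025 × 10³ s = 35.042 min ≈ 35.0 min.

35.0 min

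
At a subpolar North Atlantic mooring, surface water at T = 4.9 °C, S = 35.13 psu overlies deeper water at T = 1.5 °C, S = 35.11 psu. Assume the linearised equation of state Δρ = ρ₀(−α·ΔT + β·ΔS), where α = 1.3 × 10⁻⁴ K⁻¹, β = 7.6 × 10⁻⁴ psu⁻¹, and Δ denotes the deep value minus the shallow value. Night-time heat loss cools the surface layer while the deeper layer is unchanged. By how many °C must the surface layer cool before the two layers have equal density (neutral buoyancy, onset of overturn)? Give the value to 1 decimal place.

Neutral buoyancy requires Δρ = 0, i.e. −α(T_deep − T_surf′) + β(S_deep − S_surf) = 0.
T_surf′ = T_deep − (β/α)·ΔS = 1.5 − (7.6 × 10⁻⁴/1.3 × 10⁻⁴)·(-0.02) = 1.617 °C.
Cooling required: 4.9 − (1.617) = 3.283 °C.

3.3 °C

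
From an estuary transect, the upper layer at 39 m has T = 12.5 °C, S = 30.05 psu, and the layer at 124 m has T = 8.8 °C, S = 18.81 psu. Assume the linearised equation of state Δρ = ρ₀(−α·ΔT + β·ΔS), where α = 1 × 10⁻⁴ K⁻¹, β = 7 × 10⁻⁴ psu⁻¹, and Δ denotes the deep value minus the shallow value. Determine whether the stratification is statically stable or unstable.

ΔT = 8.8 − 12.5 = -3.7 K and ΔS = 18.81 − 30.05 = -11.24 psu (deep − shallow).
−αΔT = 3.70 × 10⁻⁴; βΔS = -7.868 × 10⁻³; sum Δρ/ρ₀ = -7.498 × 10⁻³.
Δρ/ρ₀ < 0, so Δρ < 0: deeper water is lighter → statically unstable; the column would overturn.

unstable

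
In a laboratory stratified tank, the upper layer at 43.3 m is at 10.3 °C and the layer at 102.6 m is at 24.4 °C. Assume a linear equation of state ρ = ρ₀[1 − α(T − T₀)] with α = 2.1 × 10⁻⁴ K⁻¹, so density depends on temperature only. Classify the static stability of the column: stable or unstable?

ΔT = 24.4 − 10.3 = +14.1 K, so Δρ/ρ₀ = −αΔT = -2.961 × 10⁻³.
Δρ/ρ₀ < 0, so Δρ < 0: deeper water is lighter → statically unstable; the column would overturn.

unstable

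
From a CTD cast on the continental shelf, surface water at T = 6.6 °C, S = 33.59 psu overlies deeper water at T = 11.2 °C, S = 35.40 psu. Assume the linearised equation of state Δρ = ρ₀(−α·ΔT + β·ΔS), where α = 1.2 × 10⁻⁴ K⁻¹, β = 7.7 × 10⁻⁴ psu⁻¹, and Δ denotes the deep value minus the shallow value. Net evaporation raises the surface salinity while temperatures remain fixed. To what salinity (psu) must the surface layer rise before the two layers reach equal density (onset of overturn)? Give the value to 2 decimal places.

34.68 psu

Neutral buoyancy requires −α(T_deep − T_surf) + β(S_deep − S_surf′) = 0.
S_surf′ = S_deep − (α/β)·ΔT = 35.40 − (1.2 × 10⁻⁴/7.7 × 10⁻⁴)·(+4.6) = 34.6831 psu.
Increase required: 34.6831 − 33.59 = 1.0931 psu.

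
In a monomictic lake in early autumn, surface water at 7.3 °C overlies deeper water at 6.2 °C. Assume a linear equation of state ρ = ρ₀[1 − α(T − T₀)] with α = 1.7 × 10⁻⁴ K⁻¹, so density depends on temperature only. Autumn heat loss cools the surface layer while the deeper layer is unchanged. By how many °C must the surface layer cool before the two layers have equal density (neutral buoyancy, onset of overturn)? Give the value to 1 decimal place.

1.1 °C

With temperature the only control, equal density requires T_surf′ = T_deep.
T_surf′ = 6.2 °C.
Cooling required: 7.3 − 6.2 = 1.1 °C.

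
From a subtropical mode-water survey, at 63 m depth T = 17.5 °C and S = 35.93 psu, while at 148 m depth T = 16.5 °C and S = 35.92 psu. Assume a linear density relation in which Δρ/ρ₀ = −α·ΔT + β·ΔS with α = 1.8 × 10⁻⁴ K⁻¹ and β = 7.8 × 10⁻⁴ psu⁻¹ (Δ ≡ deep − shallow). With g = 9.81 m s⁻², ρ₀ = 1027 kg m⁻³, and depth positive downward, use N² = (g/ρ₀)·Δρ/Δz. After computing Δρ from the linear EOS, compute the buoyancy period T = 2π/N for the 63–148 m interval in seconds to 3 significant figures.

1.41 × 10³ s

ΔT = -1.0 K, ΔS = -0.01 psu (deep − shallow).
Δρ/ρ₀ = −αΔT + βΔS = 1.80 × 10⁻⁴ − 7.80 × 10⁻⁶ = 1.722 × 10⁻⁴, so Δρ ≈ 0.1768 kg m⁻³.
N² = (g/ρ₀)·Δρ/Δz = g·(Δρ/ρ₀)/Δz = 9.81 × 1.722 × 10⁻⁴ / 85 = 1.9874 × 10⁻⁵ s⁻².
N = √(1.9874 × 10⁻⁵) = 4.4580 × 10⁻³ rad s⁻¹ → T = 2π/N = 1.4094 × 10³ s ≈ 1.41 × 10³ s.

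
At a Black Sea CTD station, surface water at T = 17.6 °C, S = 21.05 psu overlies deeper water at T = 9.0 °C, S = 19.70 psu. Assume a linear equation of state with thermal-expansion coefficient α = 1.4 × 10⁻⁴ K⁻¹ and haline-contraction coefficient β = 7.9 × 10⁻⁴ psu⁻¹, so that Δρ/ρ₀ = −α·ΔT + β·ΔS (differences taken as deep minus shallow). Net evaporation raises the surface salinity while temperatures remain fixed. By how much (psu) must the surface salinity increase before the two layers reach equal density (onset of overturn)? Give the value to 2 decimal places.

Neutral buoyancy requires −α(T_deep − T_surf) + β(S_deep − S_surf′) = 0.
S_surf′ = S_deep − (α/β)·ΔT = 19.70 − (1.4 × 10⁻⁴/7.9 × 10⁻⁴)·(-8.6) = 21.2241 psu.
Increase required: 21.2241 − 21.05 = 0.1741 psu.

0.17 psu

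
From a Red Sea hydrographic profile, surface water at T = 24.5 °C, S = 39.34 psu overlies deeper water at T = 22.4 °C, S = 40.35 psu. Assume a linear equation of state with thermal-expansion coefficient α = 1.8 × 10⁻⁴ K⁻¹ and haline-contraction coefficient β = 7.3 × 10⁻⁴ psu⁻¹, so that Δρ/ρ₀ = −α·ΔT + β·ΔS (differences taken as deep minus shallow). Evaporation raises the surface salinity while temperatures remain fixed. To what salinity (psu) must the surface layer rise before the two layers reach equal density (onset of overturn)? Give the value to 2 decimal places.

40.87 psu

Neutral buoyancy requires −α(T_deep − T_surf) + β(S_deep − S_surf′) = 0.
S_surf′ = S_deep − (α/β)·ΔT = 40.35 − (1.8 × 10⁻⁴/7.3 × 10⁻⁴)·(-2.1) = 40.8678 psu.
Increase required: 40.8678 − 39.34 = 1.5278 psu.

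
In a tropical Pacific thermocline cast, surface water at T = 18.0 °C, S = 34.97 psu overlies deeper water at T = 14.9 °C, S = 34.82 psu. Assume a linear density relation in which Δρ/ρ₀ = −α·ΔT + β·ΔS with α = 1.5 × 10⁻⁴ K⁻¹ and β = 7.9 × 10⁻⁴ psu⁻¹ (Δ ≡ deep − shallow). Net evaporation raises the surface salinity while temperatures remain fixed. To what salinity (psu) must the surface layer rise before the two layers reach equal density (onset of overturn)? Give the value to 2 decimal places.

Neutral buoyancy requires −α(T_deep − T_surf) + β(S_deep − S_surf′) = 0.
S_surf′ = S_deep − (α/β)·ΔT = 34.82 − (1.5 × 10⁻⁴/7.9 × 10⁻⁴)·(-3.1) = 35.4086 psu.
Increase required: 35.4086 − 34.97 = 0.4386 psu.

35.41 psu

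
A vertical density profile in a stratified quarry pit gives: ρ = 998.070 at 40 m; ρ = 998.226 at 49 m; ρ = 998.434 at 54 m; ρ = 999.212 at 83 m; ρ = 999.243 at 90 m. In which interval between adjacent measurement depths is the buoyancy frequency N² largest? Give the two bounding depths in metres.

49–54 m

Compute the density gradient over each adjacent pair:
  40–49 m: Δρ/Δz = 0.156/9 = 0.017 kg m⁻⁴
  49–54 m: Δρ/Δz = 0.208/5 = 0.042 kg m⁻⁴
  54–83 m: Δρ/Δz = 0.778/29 = 0.027 kg m⁻⁴
  83–90 m: Δρ/Δz = 0.031/7 = 4.4 × 10⁻³ kg m⁻⁴
The largest gradient is in the 49–54 m interval — the pycnocline.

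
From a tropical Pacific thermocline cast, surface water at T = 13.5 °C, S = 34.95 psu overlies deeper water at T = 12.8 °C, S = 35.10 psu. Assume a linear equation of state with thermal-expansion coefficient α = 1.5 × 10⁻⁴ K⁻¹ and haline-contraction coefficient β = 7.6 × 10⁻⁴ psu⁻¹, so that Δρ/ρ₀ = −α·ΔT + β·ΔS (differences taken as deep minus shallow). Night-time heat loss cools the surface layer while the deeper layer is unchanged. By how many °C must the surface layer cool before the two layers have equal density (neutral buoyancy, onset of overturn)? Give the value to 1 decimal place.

Neutral buoyancy requires Δρ = 0, i.e. −α(T_deep − T_surf′) + β(S_deep − S_surf) = 0.
T_surf′ = T_deep − (β/α)·ΔS = 12.8 − (7.6 × 10⁻⁴/1.5 × 10⁻⁴)·(+0.15) = 12.040 °C.
Cooling required: 13.5 − (12.040) = 1.460 °C.

1.5 °C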